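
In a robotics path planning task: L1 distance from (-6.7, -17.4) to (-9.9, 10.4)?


|(-6.7)-(-9.9)| + |(-17.4)-10.4| = 3.2 + 27.8 = 31

31


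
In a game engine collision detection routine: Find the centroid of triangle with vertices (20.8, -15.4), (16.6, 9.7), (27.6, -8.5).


Centroid = ((x_A+x_B+x_C)/3, (y_A+y_B+y_C)/3)
= ((20.8+16.6+27.6)/3, ((-15.4)+9.7+(-8.5))/3)
= (21.6667, -4.7333)

(21.6667, -4.7333)


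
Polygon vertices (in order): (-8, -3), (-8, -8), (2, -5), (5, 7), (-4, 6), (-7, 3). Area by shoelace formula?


Shoelace sum: ((-8)*(-8) - (-8)*(-3)) + ((-8)*(-5) - 2*(-8)) + (2*7 - 5*(-5)) + (5*6 - (-4)*7) + ((-4)*3 - (-7)*6) + ((-7)*(-3) - (-8)*3)
= 268
Area = |268|/2 = 134

134


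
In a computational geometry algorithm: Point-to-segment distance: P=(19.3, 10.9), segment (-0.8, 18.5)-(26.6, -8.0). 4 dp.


Project P onto AB: t = 0.5176 (clamped to [0,1])
Closest point on segment: (13.3834, 4.7825)
Distance: 8.5106

8.5106


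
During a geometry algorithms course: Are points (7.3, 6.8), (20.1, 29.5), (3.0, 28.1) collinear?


Cross product: (20.1-7.3)*(28.1-6.8) - (29.5-6.8)*(3-7.3)
= 370.25

No, not collinear


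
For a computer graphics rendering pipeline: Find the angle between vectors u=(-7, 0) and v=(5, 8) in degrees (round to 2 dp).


u.v = -35, |u| = sqrt(49) = 7, |v| = sqrt(89) = 9.434
cos(theta) = u.v/(|u||v|) = -35/sqrt(4361) = -0.529999
theta = acos(-0.529999) = 122.01 degrees

122.01 degrees


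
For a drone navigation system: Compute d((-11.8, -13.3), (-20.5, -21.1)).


dx=-8.7, dy=-7.8
d^2 = (-8.7)^2 + (-7.8)^2 = 136.53
d = sqrt(136.53) = 11.6846

11.6846


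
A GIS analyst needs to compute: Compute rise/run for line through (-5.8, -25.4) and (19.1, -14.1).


slope = (y2-y1)/(x2-x1) = ((-14.1)-(-25.4))/(19.1-(-5.8)) = 11.3/24.9 = 0.4538

0.4538


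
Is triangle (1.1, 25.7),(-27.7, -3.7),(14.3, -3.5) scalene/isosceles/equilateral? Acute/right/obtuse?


Side lengths squared: AB^2=1693.8, BC^2=1764.04, CA^2=1026.88
Sorted: [1026.88, 1693.8, 1764.04]
By sides: Scalene, By angles: Acute

Scalene, Acute


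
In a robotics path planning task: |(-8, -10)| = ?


|u| = sqrt((-8)^2 + (-10)^2) = sqrt(164) = 12.8062

12.8062


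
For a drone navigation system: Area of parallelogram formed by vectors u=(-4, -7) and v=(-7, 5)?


|u x v| = |(-4)*5 - (-7)*(-7)|
= |(-20) - 49| = 69

69


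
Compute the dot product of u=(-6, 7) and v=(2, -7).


u . v = u_x*v_x + u_y*v_y = (-6)*2 + 7*(-7)
= (-12) + (-49) = -61

-61


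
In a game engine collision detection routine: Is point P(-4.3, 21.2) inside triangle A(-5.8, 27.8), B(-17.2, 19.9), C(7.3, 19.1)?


Cross products: AB x AP = 87.09, BC x BP = 42.17, CA x CP = 73.41
All same sign? yes

Yes, inside


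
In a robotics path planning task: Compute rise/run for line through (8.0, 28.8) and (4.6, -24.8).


slope = (y2-y1)/(x2-x1) = ((-24.8)-28.8)/(4.6-8) = (-53.6)/(-3.4) = 15.7647

15.7647


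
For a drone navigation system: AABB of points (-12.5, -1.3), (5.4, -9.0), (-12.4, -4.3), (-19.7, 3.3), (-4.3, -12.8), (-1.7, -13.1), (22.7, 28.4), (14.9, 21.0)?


x range: [-19.7, 22.7]
y range: [-13.1, 28.4]
Bounding box: (-19.7,-13.1) to (22.7,28.4)

(-19.7,-13.1) to (22.7,28.4)


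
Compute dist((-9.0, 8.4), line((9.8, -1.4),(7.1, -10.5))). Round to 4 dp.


|cross product| = 197.54
|line direction| = sqrt(90.1) = 9.4921
Distance = 197.54/sqrt(90.1) = 20.811

20.811


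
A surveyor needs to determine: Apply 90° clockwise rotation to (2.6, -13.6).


90° CW: (x,y) -> (y, -x)
(2.6,-13.6) -> (-13.6, -2.6)

(-13.6, -2.6)


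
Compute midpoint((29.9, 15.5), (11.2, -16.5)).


M = ((29.9+11.2)/2, (15.5+(-16.5))/2)
= (20.55, -0.5)

(20.55, -0.5)


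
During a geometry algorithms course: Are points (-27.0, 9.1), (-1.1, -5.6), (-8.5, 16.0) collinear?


Cross product: ((-1.1)-(-27))*(16-9.1) - ((-5.6)-9.1)*((-8.5)-(-27))
= 450.66

No, not collinear


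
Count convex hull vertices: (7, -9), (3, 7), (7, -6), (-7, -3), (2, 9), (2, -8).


Convex hull vertices (CCW): (-7, -3), (2, -8), (7, -9), (7, -6), (3, 7), (2, 9)
Count = 6

6


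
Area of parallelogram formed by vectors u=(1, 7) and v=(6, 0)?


|u x v| = |1*0 - 7*6|
= |0 - 42| = 42

42


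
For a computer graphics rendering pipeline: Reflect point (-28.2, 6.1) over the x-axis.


Reflection over x-axis: (x,y) -> (x,-y)
(-28.2, 6.1) -> (-28.2, -6.1)

(-28.2, -6.1)


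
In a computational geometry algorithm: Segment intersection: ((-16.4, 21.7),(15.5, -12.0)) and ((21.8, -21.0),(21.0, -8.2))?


Cross products: d1=454.8, d2=73.44, d3=-74.79, d4=306.57
d1*d2 < 0 and d3*d4 < 0? no

No, they don't intersect


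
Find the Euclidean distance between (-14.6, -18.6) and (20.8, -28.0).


dx=35.4, dy=-9.4
d^2 = 35.4^2 + (-9.4)^2 = 1341.52
d = sqrt(1341.52) = 36.6268

36.6268


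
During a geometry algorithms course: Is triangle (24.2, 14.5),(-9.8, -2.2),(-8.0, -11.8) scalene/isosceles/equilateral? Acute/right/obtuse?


Side lengths squared: AB^2=1434.89, BC^2=95.4, CA^2=1728.53
Sorted: [95.4, 1434.89, 1728.53]
By sides: Scalene, By angles: Obtuse

Scalene, Obtuse


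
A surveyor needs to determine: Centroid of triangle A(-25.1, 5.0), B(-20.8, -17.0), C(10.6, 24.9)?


Centroid = ((x_A+x_B+x_C)/3, (y_A+y_B+y_C)/3)
= (((-25.1)+(-20.8)+10.6)/3, (5+(-17)+24.9)/3)
= (-11.7667, 4.3)

(-11.7667, 4.3)


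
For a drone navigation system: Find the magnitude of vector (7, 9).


|u| = sqrt(7^2 + 9^2) = sqrt(130) = 11.4018

11.4018


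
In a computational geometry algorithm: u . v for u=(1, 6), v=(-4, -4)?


u . v = u_x*v_x + u_y*v_y = 1*(-4) + 6*(-4)
= (-4) + (-24) = -28

-28


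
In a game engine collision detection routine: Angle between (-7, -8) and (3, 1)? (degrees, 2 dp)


u.v = -29, |u| = sqrt(113) = 10.6301, |v| = sqrt(10) = 3.1623
cos(theta) = u.v/(|u||v|) = -29/sqrt(1130) = -0.862698
theta = acos(-0.862698) = 149.62 degrees

149.62 degrees


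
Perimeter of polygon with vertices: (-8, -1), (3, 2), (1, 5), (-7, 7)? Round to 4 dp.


Sides: (-8, -1)->(3, 2): sqrt(130) = 11.401754, (3, 2)->(1, 5): sqrt(13) = 3.605551, (1, 5)->(-7, 7): sqrt(68) = 8.246211, (-7, 7)->(-8, -1): sqrt(65) = 8.062258
Sum = 31.315774
Perimeter = 31.3158

31.3158


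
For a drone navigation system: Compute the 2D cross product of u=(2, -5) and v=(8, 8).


u x v = u_x*v_y - u_y*v_x = 2*8 - (-5)*8
= 16 - (-40) = 56

56


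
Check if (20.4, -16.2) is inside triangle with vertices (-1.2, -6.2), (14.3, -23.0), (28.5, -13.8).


Cross products: AB x AP = 207.88, BC x BP = 40.44, CA x CP = 132.84
All same sign? yes

Yes, inside


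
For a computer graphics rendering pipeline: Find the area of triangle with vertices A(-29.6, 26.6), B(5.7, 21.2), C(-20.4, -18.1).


Area = |x_A(y_B-y_C) + x_B(y_C-y_A) + x_C(y_A-y_B)|/2
= |(-1163.28) + (-254.79) + (-110.16)|/2
= 1528.23/2 = 764.115

764.115


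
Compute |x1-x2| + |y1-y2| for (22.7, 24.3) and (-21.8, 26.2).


|22.7-(-21.8)| + |24.3-26.2| = 44.5 + 1.9 = 46.4

46.4


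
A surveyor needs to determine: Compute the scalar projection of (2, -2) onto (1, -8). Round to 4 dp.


u.v = 18, |v| = sqrt(65) = 8.0623
Scalar projection = u.v / |v| = 18 / sqrt(65) = 2.2326

2.2326


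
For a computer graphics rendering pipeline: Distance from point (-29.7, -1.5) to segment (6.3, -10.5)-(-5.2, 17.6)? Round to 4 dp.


Project P onto AB: t = 0.7234 (clamped to [0,1])
Closest point on segment: (-2.0194, 9.8283)
Distance: 29.909

29.909


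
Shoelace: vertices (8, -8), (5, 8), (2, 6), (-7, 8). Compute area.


Shoelace sum: (8*8 - 5*(-8)) + (5*6 - 2*8) + (2*8 - (-7)*6) + ((-7)*(-8) - 8*8)
= 168
Area = |168|/2 = 84

84


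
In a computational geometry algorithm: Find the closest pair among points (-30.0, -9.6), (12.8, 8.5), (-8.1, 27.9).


d(P0,P1) = 46.4699, d(P0,P2) = 43.4265, d(P1,P2) = 28.5161
Closest: P1 and P2

Closest pair: (12.8, 8.5) and (-8.1, 27.9), distance = 28.5161


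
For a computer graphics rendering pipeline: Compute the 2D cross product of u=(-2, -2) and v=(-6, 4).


u x v = u_x*v_y - u_y*v_x = (-2)*4 - (-2)*(-6)
= (-8) - 12 = -20

-20


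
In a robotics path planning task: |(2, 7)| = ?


|u| = sqrt(2^2 + 7^2) = sqrt(53) = 7.2801

7.2801


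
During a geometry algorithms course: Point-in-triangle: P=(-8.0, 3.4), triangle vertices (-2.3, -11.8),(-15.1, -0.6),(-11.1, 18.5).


Cross products: AB x AP = -130.72, BC x BP = -119.61, CA x CP = -38.95
All same sign? yes

Yes, inside


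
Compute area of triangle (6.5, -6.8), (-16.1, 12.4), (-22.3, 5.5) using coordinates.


Area = |x_A(y_B-y_C) + x_B(y_C-y_A) + x_C(y_A-y_B)|/2
= |44.85 + (-198.03) + 428.16|/2
= 274.98/2 = 137.49

137.49


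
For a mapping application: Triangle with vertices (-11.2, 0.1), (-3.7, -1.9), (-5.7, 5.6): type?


Side lengths squared: AB^2=60.25, BC^2=60.25, CA^2=60.5
Sorted: [60.25, 60.25, 60.5]
By sides: Isosceles, By angles: Acute

Isosceles, Acute


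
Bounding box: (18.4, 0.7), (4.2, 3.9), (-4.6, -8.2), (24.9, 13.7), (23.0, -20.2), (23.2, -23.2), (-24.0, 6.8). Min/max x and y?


x range: [-24, 24.9]
y range: [-23.2, 13.7]
Bounding box: (-24,-23.2) to (24.9,13.7)

(-24,-23.2) to (24.9,13.7)


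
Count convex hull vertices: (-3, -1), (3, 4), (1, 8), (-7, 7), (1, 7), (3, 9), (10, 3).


Convex hull vertices (CCW): (-7, 7), (-3, -1), (10, 3), (3, 9)
Count = 4

4


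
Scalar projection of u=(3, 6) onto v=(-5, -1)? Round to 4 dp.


u.v = -21, |v| = sqrt(26) = 5.099
Scalar projection = u.v / |v| = -21 / sqrt(26) = -4.1184

-4.1184


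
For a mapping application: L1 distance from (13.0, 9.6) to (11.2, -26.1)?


|13-11.2| + |9.6-(-26.1)| = 1.8 + 35.7 = 37.5

37.5


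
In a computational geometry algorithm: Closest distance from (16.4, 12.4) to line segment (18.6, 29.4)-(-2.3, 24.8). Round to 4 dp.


Project P onto AB: t = 0.2712 (clamped to [0,1])
Closest point on segment: (12.9329, 28.1527)
Distance: 16.1297

16.1297


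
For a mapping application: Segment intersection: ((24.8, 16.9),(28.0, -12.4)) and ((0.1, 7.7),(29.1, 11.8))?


Cross products: d1=165.53, d2=-697.29, d3=-753.15, d4=109.67
d1*d2 < 0 and d3*d4 < 0? yes

Yes, they intersect


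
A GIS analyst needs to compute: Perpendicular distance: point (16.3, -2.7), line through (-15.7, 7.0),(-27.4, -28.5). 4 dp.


|cross product| = 1249.49
|line direction| = sqrt(1397.14) = 37.3783
Distance = 1249.49/sqrt(1397.14) = 33.4282

33.4282


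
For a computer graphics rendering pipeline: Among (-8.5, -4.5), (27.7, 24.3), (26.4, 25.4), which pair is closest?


d(P0,P1) = 46.2588, d(P0,P2) = 45.9567, d(P1,P2) = 1.7029
Closest: P1 and P2

Closest pair: (27.7, 24.3) and (26.4, 25.4), distance = 1.7029


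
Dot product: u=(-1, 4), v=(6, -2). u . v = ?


u . v = u_x*v_x + u_y*v_y = (-1)*6 + 4*(-2)
= (-6) + (-8) = -14

-14


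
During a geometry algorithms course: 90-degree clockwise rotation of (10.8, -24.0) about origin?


90° CW: (x,y) -> (y, -x)
(10.8,-24) -> (-24, -10.8)

(-24, -10.8)


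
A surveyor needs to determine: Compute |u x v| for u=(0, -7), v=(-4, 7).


|u x v| = |0*7 - (-7)*(-4)|
= |0 - 28| = 28

28


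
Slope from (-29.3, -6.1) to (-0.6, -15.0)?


slope = (y2-y1)/(x2-x1) = ((-15)-(-6.1))/((-0.6)-(-29.3)) = (-8.9)/28.7 = -0.3101

-0.3101


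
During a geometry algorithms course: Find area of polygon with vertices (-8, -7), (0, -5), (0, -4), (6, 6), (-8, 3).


Shoelace sum: ((-8)*(-5) - 0*(-7)) + (0*(-4) - 0*(-5)) + (0*6 - 6*(-4)) + (6*3 - (-8)*6) + ((-8)*(-7) - (-8)*3)
= 210
Area = |210|/2 = 105

105


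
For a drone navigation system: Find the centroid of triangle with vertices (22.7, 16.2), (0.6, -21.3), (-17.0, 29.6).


Centroid = ((x_A+x_B+x_C)/3, (y_A+y_B+y_C)/3)
= ((22.7+0.6+(-17))/3, (16.2+(-21.3)+29.6)/3)
= (2.1, 8.1667)

(2.1, 8.1667)


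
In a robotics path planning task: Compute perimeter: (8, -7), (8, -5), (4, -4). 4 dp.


Sides: (8, -7)->(8, -5): sqrt(4) = 2, (8, -5)->(4, -4): sqrt(17) = 4.123106, (4, -4)->(8, -7): sqrt(25) = 5
Sum = 11.123106
Perimeter = 11.1231

11.1231


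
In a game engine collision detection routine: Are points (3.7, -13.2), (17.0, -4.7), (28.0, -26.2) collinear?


Cross product: (17-3.7)*((-26.2)-(-13.2)) - ((-4.7)-(-13.2))*(28-3.7)
= -379.45

No, not collinear


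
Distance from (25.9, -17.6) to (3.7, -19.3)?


dx=-22.2, dy=-1.7
d^2 = (-22.2)^2 + (-1.7)^2 = 495.73
d = sqrt(495.73) = 22.265

22.265


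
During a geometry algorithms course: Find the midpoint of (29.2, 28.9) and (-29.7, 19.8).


M = ((29.2+(-29.7))/2, (28.9+19.8)/2)
= (-0.25, 24.35)

(-0.25, 24.35)


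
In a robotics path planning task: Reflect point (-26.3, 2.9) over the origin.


Reflection over origin: (x,y) -> (-x,-y)
(-26.3, 2.9) -> (26.3, -2.9)

(26.3, -2.9)


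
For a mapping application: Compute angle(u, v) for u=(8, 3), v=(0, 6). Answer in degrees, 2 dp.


u.v = 18, |u| = sqrt(73) = 8.544, |v| = sqrt(36) = 6
cos(theta) = u.v/(|u||v|) = 18/sqrt(2628) = 0.351123
theta = acos(0.351123) = 69.44 degrees

69.44 degrees


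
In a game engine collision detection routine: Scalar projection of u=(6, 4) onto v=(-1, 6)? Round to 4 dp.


u.v = 18, |v| = sqrt(37) = 6.0828
Scalar projection = u.v / |v| = 18 / sqrt(37) = 2.9592

2.9592


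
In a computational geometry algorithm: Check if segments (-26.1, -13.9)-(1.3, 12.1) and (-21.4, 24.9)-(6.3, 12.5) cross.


Cross products: d1=-1133.04, d2=-73.08, d3=940.92, d4=-119.04
d1*d2 < 0 and d3*d4 < 0? no

No, they don't intersect


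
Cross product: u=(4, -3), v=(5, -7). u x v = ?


u x v = u_x*v_y - u_y*v_x = 4*(-7) - (-3)*5
= (-28) - (-15) = -13

-13


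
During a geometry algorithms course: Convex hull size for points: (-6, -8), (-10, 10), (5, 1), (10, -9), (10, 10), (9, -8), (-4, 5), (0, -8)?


Convex hull vertices (CCW): (-10, 10), (-6, -8), (10, -9), (10, 10)
Count = 4

4


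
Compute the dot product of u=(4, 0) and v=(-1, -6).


u . v = u_x*v_x + u_y*v_y = 4*(-1) + 0*(-6)
= (-4) + 0 = -4

-4


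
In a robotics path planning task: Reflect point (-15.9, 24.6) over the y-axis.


Reflection over y-axis: (x,y) -> (-x,y)
(-15.9, 24.6) -> (15.9, 24.6)

(15.9, 24.6)


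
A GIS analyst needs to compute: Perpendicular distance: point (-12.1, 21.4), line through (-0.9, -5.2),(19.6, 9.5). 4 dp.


|cross product| = 709.94
|line direction| = sqrt(636.34) = 25.2258
Distance = 709.94/sqrt(636.34) = 28.1434

28.1434


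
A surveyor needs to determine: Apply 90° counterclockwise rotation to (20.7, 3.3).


90° CCW: (x,y) -> (-y, x)
(20.7,3.3) -> (-3.3, 20.7)

(-3.3, 20.7)


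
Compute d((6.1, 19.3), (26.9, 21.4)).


dx=20.8, dy=2.1
d^2 = 20.8^2 + 2.1^2 = 437.05
d = sqrt(437.05) = 20.9057

20.9057


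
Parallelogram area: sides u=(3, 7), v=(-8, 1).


|u x v| = |3*1 - 7*(-8)|
= |3 - (-56)| = 59

59


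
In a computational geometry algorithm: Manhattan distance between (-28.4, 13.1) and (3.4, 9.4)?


|(-28.4)-3.4| + |13.1-9.4| = 31.8 + 3.7 = 35.5

35.5


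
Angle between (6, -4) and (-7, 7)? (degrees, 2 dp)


u.v = -70, |u| = sqrt(52) = 7.2111, |v| = sqrt(98) = 9.8995
cos(theta) = u.v/(|u||v|) = -70/sqrt(5096) = -0.980581
theta = acos(-0.980581) = 168.69 degrees

168.69 degrees


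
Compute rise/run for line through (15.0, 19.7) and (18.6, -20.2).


slope = (y2-y1)/(x2-x1) = ((-20.2)-19.7)/(18.6-15) = (-39.9)/3.6 = -11.0833

-11.0833


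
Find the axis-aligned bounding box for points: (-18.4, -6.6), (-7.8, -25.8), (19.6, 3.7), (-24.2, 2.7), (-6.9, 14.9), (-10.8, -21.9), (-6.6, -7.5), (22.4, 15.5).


x range: [-24.2, 22.4]
y range: [-25.8, 15.5]
Bounding box: (-24.2,-25.8) to (22.4,15.5)

(-24.2,-25.8) to (22.4,15.5)


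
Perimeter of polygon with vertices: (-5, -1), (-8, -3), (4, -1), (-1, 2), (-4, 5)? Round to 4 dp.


Sides: (-5, -1)->(-8, -3): sqrt(13) = 3.605551, (-8, -3)->(4, -1): sqrt(148) = 12.165525, (4, -1)->(-1, 2): sqrt(34) = 5.830952, (-1, 2)->(-4, 5): sqrt(18) = 4.242641, (-4, 5)->(-5, -1): sqrt(37) = 6.082763
Sum = 31.927432
Perimeter = 31.9274

31.9274


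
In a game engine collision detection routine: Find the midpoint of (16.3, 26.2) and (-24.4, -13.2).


M = ((16.3+(-24.4))/2, (26.2+(-13.2))/2)
= (-4.05, 6.5)

(-4.05, 6.5)


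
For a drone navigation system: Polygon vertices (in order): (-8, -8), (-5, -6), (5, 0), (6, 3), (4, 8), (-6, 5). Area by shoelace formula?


Shoelace sum: ((-8)*(-6) - (-5)*(-8)) + ((-5)*0 - 5*(-6)) + (5*3 - 6*0) + (6*8 - 4*3) + (4*5 - (-6)*8) + ((-6)*(-8) - (-8)*5)
= 245
Area = |245|/2 = 122.5

122.5


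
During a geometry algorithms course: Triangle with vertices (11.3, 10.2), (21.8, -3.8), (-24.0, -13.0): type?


Side lengths squared: AB^2=306.25, BC^2=2182.28, CA^2=1784.33
Sorted: [306.25, 1784.33, 2182.28]
By sides: Scalene, By angles: Obtuse

Scalene, Obtuse


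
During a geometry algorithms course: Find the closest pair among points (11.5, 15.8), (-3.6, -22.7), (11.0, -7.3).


d(P0,P1) = 41.3553, d(P0,P2) = 23.1054, d(P1,P2) = 21.2207
Closest: P1 and P2

Closest pair: (-3.6, -22.7) and (11.0, -7.3), distance = 21.2207


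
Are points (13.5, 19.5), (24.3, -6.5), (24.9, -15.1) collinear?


Cross product: (24.3-13.5)*((-15.1)-19.5) - ((-6.5)-19.5)*(24.9-13.5)
= -77.28

No, not collinear


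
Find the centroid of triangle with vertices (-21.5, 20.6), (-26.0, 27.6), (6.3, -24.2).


Centroid = ((x_A+x_B+x_C)/3, (y_A+y_B+y_C)/3)
= (((-21.5)+(-26)+6.3)/3, (20.6+27.6+(-24.2))/3)
= (-13.7333, 8)

(-13.7333, 8)


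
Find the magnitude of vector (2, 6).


|u| = sqrt(2^2 + 6^2) = sqrt(40) = 6.3246

6.3246


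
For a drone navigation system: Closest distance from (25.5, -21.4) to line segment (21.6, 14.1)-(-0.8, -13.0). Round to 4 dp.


Project P onto AB: t = 0.7076 (clamped to [0,1])
Closest point on segment: (5.7502, -5.0754)
Distance: 25.6232

25.6232


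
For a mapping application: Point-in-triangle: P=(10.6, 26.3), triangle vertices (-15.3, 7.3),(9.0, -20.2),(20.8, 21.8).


Cross products: AB x AP = 1173.95, BC x BP = 481.5, CA x CP = -310.35
All same sign? no

No, outside


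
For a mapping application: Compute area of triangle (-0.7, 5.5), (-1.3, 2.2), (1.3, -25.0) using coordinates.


Area = |x_A(y_B-y_C) + x_B(y_C-y_A) + x_C(y_A-y_B)|/2
= |(-19.04) + 39.65 + 4.29|/2
= 24.9/2 = 12.45

12.45


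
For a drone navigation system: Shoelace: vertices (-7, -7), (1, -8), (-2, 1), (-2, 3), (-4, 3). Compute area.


Shoelace sum: ((-7)*(-8) - 1*(-7)) + (1*1 - (-2)*(-8)) + ((-2)*3 - (-2)*1) + ((-2)*3 - (-4)*3) + ((-4)*(-7) - (-7)*3)
= 99
Area = |99|/2 = 49.5

49.5


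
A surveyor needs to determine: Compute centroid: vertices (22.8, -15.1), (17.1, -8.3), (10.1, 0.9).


Centroid = ((x_A+x_B+x_C)/3, (y_A+y_B+y_C)/3)
= ((22.8+17.1+10.1)/3, ((-15.1)+(-8.3)+0.9)/3)
= (16.6667, -7.5)

(16.6667, -7.5)


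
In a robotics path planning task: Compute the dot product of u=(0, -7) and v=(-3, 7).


u . v = u_x*v_x + u_y*v_y = 0*(-3) + (-7)*7
= 0 + (-49) = -49

-49


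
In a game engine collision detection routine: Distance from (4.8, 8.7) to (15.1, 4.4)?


dx=10.3, dy=-4.3
d^2 = 10.3^2 + (-4.3)^2 = 124.58
d = sqrt(124.58) = 11.1615

11.1615


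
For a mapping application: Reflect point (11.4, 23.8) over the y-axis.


Reflection over y-axis: (x,y) -> (-x,y)
(11.4, 23.8) -> (-11.4, 23.8)

(-11.4, 23.8)


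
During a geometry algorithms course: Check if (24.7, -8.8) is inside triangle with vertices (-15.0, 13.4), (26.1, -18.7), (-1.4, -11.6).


Cross products: AB x AP = 361.95, BC x BP = -262.31, CA x CP = -690.58
All same sign? no

No, outside


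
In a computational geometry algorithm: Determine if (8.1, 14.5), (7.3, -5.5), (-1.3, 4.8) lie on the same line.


Cross product: (7.3-8.1)*(4.8-14.5) - ((-5.5)-14.5)*((-1.3)-8.1)
= -180.24

No, not collinear


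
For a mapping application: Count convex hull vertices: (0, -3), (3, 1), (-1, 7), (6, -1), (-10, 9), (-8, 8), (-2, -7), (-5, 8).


Convex hull vertices (CCW): (-10, 9), (-2, -7), (6, -1), (-1, 7), (-5, 8)
Count = 5

5


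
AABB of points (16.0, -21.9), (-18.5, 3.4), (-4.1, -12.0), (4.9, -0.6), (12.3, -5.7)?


x range: [-18.5, 16]
y range: [-21.9, 3.4]
Bounding box: (-18.5,-21.9) to (16,3.4)

(-18.5,-21.9) to (16,3.4)


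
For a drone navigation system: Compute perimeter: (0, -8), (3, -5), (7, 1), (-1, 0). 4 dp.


Sides: (0, -8)->(3, -5): sqrt(18) = 4.242641, (3, -5)->(7, 1): sqrt(52) = 7.211103, (7, 1)->(-1, 0): sqrt(65) = 8.062258, (-1, 0)->(0, -8): sqrt(65) = 8.062258
Sum = 27.57826
Perimeter = 27.5783

27.5783


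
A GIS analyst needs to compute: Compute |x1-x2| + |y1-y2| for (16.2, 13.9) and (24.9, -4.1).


|16.2-24.9| + |13.9-(-4.1)| = 8.7 + 18 = 26.7

26.7


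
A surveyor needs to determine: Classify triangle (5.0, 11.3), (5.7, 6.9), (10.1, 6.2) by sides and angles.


Side lengths squared: AB^2=19.85, BC^2=19.85, CA^2=52.02
Sorted: [19.85, 19.85, 52.02]
By sides: Isosceles, By angles: Obtuse

Isosceles, Obtuse


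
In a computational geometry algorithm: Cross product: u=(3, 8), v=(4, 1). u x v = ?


u x v = u_x*v_y - u_y*v_x = 3*1 - 8*4
= 3 - 32 = -29

-29


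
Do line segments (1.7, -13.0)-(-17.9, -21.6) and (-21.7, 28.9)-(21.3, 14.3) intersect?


Cross products: d1=-1460.06, d2=-2116.02, d3=-1022.48, d4=-366.52
d1*d2 < 0 and d3*d4 < 0? no

No, they don't intersect


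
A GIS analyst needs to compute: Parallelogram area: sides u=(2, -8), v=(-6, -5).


|u x v| = |2*(-5) - (-8)*(-6)|
= |(-10) - 48| = 58

58


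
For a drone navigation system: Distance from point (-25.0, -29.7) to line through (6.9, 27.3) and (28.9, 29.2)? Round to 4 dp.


|cross product| = 1193.39
|line direction| = sqrt(487.61) = 22.0819
Distance = 1193.39/sqrt(487.61) = 54.0438

54.0438


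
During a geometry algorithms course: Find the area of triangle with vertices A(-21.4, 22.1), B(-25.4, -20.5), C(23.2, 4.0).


Area = |x_A(y_B-y_C) + x_B(y_C-y_A) + x_C(y_A-y_B)|/2
= |524.3 + 459.74 + 988.32|/2
= 1972.36/2 = 986.18

986.18


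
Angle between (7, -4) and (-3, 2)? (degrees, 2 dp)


u.v = -29, |u| = sqrt(65) = 8.0623, |v| = sqrt(13) = 3.6056
cos(theta) = u.v/(|u||v|) = -29/sqrt(845) = -0.99763
theta = acos(-0.99763) = 176.05 degrees

176.05 degrees


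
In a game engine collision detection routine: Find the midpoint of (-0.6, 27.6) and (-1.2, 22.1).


M = (((-0.6)+(-1.2))/2, (27.6+22.1)/2)
= (-0.9, 24.85)

(-0.9, 24.85)


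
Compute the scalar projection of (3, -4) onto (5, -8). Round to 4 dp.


u.v = 47, |v| = sqrt(89) = 9.434
Scalar projection = u.v / |v| = 47 / sqrt(89) = 4.982

4.982


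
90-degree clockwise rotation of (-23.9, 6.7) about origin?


90° CW: (x,y) -> (y, -x)
(-23.9,6.7) -> (6.7, 23.9)

(6.7, 23.9)


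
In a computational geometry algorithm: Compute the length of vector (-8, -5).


|u| = sqrt((-8)^2 + (-5)^2) = sqrt(89) = 9.434

9.434


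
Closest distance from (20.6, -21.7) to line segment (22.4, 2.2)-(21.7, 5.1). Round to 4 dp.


Project P onto AB: t = 0 (clamped to [0,1])
Closest point on segment: (22.4, 2.2)
Distance: 23.9677

23.9677


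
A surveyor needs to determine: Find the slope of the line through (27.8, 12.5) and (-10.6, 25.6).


slope = (y2-y1)/(x2-x1) = (25.6-12.5)/((-10.6)-27.8) = 13.1/(-38.4) = -0.3411

-0.3411


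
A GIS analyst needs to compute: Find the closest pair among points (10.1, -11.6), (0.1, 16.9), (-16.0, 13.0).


d(P0,P1) = 30.2035, d(P0,P2) = 35.866, d(P1,P2) = 16.5656
Closest: P1 and P2

Closest pair: (0.1, 16.9) and (-16.0, 13.0), distance = 16.5656


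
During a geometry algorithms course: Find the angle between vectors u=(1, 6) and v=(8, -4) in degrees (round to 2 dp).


u.v = -16, |u| = sqrt(37) = 6.0828, |v| = sqrt(80) = 8.9443
cos(theta) = u.v/(|u||v|) = -16/sqrt(2960) = -0.294086
theta = acos(-0.294086) = 107.1 degrees

107.1 degrees


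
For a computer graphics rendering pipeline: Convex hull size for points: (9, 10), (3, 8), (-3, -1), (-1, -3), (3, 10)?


Convex hull vertices (CCW): (-3, -1), (-1, -3), (9, 10), (3, 10)
Count = 4

4


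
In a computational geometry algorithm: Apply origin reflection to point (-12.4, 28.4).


Reflection over origin: (x,y) -> (-x,-y)
(-12.4, 28.4) -> (12.4, -28.4)

(12.4, -28.4)


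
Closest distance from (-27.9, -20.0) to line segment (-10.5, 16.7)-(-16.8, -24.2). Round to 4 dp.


Project P onto AB: t = 0.9405 (clamped to [0,1])
Closest point on segment: (-16.4253, -21.7675)
Distance: 11.61

11.61


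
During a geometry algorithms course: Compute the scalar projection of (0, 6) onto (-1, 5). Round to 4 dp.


u.v = 30, |v| = sqrt(26) = 5.099
Scalar projection = u.v / |v| = 30 / sqrt(26) = 5.8835

5.8835


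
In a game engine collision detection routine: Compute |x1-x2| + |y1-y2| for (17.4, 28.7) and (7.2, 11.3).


|17.4-7.2| + |28.7-11.3| = 10.2 + 17.4 = 27.6

27.6


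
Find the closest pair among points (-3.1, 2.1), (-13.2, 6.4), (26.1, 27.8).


d(P0,P1) = 10.9772, d(P0,P2) = 38.899, d(P1,P2) = 44.7487
Closest: P0 and P1

Closest pair: (-3.1, 2.1) and (-13.2, 6.4), distance = 10.9772


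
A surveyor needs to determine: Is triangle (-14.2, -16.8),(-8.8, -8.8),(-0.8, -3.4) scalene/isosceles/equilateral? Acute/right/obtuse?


Side lengths squared: AB^2=93.16, BC^2=93.16, CA^2=359.12
Sorted: [93.16, 93.16, 359.12]
By sides: Isosceles, By angles: Obtuse

Isosceles, Obtuse


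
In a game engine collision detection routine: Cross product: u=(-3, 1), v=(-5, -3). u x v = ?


u x v = u_x*v_y - u_y*v_x = (-3)*(-3) - 1*(-5)
= 9 - (-5) = 14

14


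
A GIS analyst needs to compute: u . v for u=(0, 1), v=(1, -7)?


u . v = u_x*v_x + u_y*v_y = 0*1 + 1*(-7)
= 0 + (-7) = -7

-7


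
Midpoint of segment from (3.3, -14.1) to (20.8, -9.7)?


M = ((3.3+20.8)/2, ((-14.1)+(-9.7))/2)
= (12.05, -11.9)

(12.05, -11.9)


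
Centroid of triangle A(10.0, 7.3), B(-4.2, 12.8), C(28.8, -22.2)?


Centroid = ((x_A+x_B+x_C)/3, (y_A+y_B+y_C)/3)
= ((10+(-4.2)+28.8)/3, (7.3+12.8+(-22.2))/3)
= (11.5333, -0.7)

(11.5333, -0.7)


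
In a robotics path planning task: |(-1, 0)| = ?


|u| = sqrt((-1)^2 + 0^2) = sqrt(1) = 1

1


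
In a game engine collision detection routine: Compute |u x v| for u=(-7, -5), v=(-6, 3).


|u x v| = |(-7)*3 - (-5)*(-6)|
= |(-21) - 30| = 51

51


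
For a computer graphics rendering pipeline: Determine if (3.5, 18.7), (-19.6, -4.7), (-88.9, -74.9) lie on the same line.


Cross product: ((-19.6)-3.5)*((-74.9)-18.7) - ((-4.7)-18.7)*((-88.9)-3.5)
= 0

Yes, collinear


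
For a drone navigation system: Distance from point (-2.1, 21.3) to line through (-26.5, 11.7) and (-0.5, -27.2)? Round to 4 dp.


|cross product| = 1198.76
|line direction| = sqrt(2189.21) = 46.789
Distance = 1198.76/sqrt(2189.21) = 25.6206

25.6206


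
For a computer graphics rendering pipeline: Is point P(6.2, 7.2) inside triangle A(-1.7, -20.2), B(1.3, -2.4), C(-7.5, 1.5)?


Cross products: AB x AP = -58.42, BC x BP = -103.59, CA x CP = 330.35
All same sign? no

No, outside


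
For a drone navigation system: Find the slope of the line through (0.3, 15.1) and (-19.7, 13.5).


slope = (y2-y1)/(x2-x1) = (13.5-15.1)/((-19.7)-0.3) = (-1.6)/(-20) = 0.08

0.08


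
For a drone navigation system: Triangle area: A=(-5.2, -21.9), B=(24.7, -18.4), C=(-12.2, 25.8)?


Area = |x_A(y_B-y_C) + x_B(y_C-y_A) + x_C(y_A-y_B)|/2
= |229.84 + 1178.19 + 42.7|/2
= 1450.73/2 = 725.365

725.365


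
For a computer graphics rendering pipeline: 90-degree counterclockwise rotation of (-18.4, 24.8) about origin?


90° CCW: (x,y) -> (-y, x)
(-18.4,24.8) -> (-24.8, -18.4)

(-24.8, -18.4)


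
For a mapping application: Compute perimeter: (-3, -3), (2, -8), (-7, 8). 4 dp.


Sides: (-3, -3)->(2, -8): sqrt(50) = 7.071068, (2, -8)->(-7, 8): sqrt(337) = 18.35756, (-7, 8)->(-3, -3): sqrt(137) = 11.7047
Sum = 37.133328
Perimeter = 37.1333

37.1333


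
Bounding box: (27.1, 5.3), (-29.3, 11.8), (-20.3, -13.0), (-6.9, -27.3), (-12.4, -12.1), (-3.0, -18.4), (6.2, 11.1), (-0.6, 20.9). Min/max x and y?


x range: [-29.3, 27.1]
y range: [-27.3, 20.9]
Bounding box: (-29.3,-27.3) to (27.1,20.9)

(-29.3,-27.3) to (27.1,20.9)


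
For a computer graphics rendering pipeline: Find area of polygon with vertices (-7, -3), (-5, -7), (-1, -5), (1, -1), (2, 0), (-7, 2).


Shoelace sum: ((-7)*(-7) - (-5)*(-3)) + ((-5)*(-5) - (-1)*(-7)) + ((-1)*(-1) - 1*(-5)) + (1*0 - 2*(-1)) + (2*2 - (-7)*0) + ((-7)*(-3) - (-7)*2)
= 99
Area = |99|/2 = 49.5

49.5


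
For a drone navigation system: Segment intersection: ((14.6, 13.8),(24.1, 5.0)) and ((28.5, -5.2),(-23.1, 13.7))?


Cross products: d1=-717.69, d2=-443.16, d3=-58.18, d4=-332.71
d1*d2 < 0 and d3*d4 < 0? no

No, they don't intersect


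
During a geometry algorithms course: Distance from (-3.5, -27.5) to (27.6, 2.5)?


dx=31.1, dy=30
d^2 = 31.1^2 + 30^2 = 1867.21
d = sqrt(1867.21) = 43.2112

43.2112


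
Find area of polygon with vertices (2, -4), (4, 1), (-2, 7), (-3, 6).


Shoelace sum: (2*1 - 4*(-4)) + (4*7 - (-2)*1) + ((-2)*6 - (-3)*7) + ((-3)*(-4) - 2*6)
= 57
Area = |57|/2 = 28.5

28.5


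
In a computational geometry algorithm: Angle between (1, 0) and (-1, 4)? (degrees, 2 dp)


u.v = -1, |u| = sqrt(1) = 1, |v| = sqrt(17) = 4.1231
cos(theta) = u.v/(|u||v|) = -1/sqrt(17) = -0.242536
theta = acos(-0.242536) = 104.04 degrees

104.04 degrees


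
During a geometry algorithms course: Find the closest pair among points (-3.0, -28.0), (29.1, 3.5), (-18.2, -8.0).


d(P0,P1) = 44.974, d(P0,P2) = 25.1205, d(P1,P2) = 48.6779
Closest: P0 and P2

Closest pair: (-3.0, -28.0) and (-18.2, -8.0), distance = 25.1205


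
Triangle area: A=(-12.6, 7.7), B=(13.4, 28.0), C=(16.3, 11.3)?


Area = |x_A(y_B-y_C) + x_B(y_C-y_A) + x_C(y_A-y_B)|/2
= |(-210.42) + 48.24 + (-330.89)|/2
= 493.07/2 = 246.535

246.535


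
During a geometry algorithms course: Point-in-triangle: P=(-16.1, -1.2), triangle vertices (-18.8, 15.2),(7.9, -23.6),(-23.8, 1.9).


Cross products: AB x AP = -333.12, BC x BP = -98.08, CA x CP = -117.91
All same sign? yes

Yes, inside


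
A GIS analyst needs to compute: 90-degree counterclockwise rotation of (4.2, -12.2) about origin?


90° CCW: (x,y) -> (-y, x)
(4.2,-12.2) -> (12.2, 4.2)

(12.2, 4.2)


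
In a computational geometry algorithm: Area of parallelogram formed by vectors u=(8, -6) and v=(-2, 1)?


|u x v| = |8*1 - (-6)*(-2)|
= |8 - 12| = 4

4


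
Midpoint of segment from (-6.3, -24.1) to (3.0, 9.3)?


M = (((-6.3)+3)/2, ((-24.1)+9.3)/2)
= (-1.65, -7.4)

(-1.65, -7.4)


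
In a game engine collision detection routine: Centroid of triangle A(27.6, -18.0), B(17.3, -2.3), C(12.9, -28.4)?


Centroid = ((x_A+x_B+x_C)/3, (y_A+y_B+y_C)/3)
= ((27.6+17.3+12.9)/3, ((-18)+(-2.3)+(-28.4))/3)
= (19.2667, -16.2333)

(19.2667, -16.2333)


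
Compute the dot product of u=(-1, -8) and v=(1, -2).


u . v = u_x*v_x + u_y*v_y = (-1)*1 + (-8)*(-2)
= (-1) + 16 = 15

15


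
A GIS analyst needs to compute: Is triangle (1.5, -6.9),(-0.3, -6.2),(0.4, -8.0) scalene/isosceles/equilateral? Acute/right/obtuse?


Side lengths squared: AB^2=3.73, BC^2=3.73, CA^2=2.42
Sorted: [2.42, 3.73, 3.73]
By sides: Isosceles, By angles: Acute

Isosceles, Acute


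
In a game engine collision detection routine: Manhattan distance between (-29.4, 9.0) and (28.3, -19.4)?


|(-29.4)-28.3| + |9-(-19.4)| = 57.7 + 28.4 = 86.1

86.1


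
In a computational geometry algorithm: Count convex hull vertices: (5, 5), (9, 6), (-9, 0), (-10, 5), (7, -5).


Convex hull vertices (CCW): (-10, 5), (-9, 0), (7, -5), (9, 6)
Count = 4

4


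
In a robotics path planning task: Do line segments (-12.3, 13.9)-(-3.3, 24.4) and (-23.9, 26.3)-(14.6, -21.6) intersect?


Cross products: d1=78.24, d2=913.59, d3=233.4, d4=-601.95
d1*d2 < 0 and d3*d4 < 0? no

No, they don't intersect


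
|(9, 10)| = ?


|u| = sqrt(9^2 + 10^2) = sqrt(181) = 13.4536

13.4536


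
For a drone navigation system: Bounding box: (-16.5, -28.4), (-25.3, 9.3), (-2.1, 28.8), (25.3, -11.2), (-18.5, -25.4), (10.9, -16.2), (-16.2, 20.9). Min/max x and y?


x range: [-25.3, 25.3]
y range: [-28.4, 28.8]
Bounding box: (-25.3,-28.4) to (25.3,28.8)

(-25.3,-28.4) to (25.3,28.8)


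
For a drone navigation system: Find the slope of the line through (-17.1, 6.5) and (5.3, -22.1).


slope = (y2-y1)/(x2-x1) = ((-22.1)-6.5)/(5.3-(-17.1)) = (-28.6)/22.4 = -1.2768

-1.2768


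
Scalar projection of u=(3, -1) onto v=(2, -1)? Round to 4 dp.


u.v = 7, |v| = sqrt(5) = 2.2361
Scalar projection = u.v / |v| = 7 / sqrt(5) = 3.1305

3.1305


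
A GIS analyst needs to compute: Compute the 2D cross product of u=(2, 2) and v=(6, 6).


u x v = u_x*v_y - u_y*v_x = 2*6 - 2*6
= 12 - 12 = 0

0


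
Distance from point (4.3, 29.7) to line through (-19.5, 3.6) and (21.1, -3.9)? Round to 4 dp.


|cross product| = 1238.16
|line direction| = sqrt(1704.61) = 41.2869
Distance = 1238.16/sqrt(1704.61) = 29.9892

29.9892


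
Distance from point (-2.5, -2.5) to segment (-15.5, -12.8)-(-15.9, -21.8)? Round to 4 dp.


Project P onto AB: t = 0 (clamped to [0,1])
Closest point on segment: (-15.5, -12.8)
Distance: 16.5858

16.5858


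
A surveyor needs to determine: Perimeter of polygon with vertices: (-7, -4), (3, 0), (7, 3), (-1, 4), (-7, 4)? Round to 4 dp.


Sides: (-7, -4)->(3, 0): sqrt(116) = 10.77033, (3, 0)->(7, 3): sqrt(25) = 5, (7, 3)->(-1, 4): sqrt(65) = 8.062258, (-1, 4)->(-7, 4): sqrt(36) = 6, (-7, 4)->(-7, -4): sqrt(64) = 8
Sum = 37.832588
Perimeter = 37.8326

37.8326


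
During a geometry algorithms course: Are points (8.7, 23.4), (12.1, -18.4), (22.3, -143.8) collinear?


Cross product: (12.1-8.7)*((-143.8)-23.4) - ((-18.4)-23.4)*(22.3-8.7)
= 0

Yes, collinear


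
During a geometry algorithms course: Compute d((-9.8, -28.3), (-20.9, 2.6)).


dx=-11.1, dy=30.9
d^2 = (-11.1)^2 + 30.9^2 = 1078.02
d = sqrt(1078.02) = 32.8332

32.8332


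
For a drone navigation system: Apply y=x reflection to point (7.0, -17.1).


Reflection over y=x: (x,y) -> (y,x)
(7, -17.1) -> (-17.1, 7)

(-17.1, 7)


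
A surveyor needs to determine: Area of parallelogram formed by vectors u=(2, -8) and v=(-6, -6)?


|u x v| = |2*(-6) - (-8)*(-6)|
= |(-12) - 48| = 60

60


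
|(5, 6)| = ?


|u| = sqrt(5^2 + 6^2) = sqrt(61) = 7.8102

7.8102


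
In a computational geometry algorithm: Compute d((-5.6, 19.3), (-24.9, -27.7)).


dx=-19.3, dy=-47
d^2 = (-19.3)^2 + (-47)^2 = 2581.49
d = sqrt(2581.49) = 50.8084

50.8084


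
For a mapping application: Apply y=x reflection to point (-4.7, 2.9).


Reflection over y=x: (x,y) -> (y,x)
(-4.7, 2.9) -> (2.9, -4.7)

(2.9, -4.7)


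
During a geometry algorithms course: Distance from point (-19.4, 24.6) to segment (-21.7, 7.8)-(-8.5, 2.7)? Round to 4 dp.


Project P onto AB: t = 0 (clamped to [0,1])
Closest point on segment: (-21.7, 7.8)
Distance: 16.9567

16.9567


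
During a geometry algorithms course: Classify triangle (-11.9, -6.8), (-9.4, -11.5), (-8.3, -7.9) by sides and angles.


Side lengths squared: AB^2=28.34, BC^2=14.17, CA^2=14.17
Sorted: [14.17, 14.17, 28.34]
By sides: Isosceles, By angles: Right

Isosceles, Right


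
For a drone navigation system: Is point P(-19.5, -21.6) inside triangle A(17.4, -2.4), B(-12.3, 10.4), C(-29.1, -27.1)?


Cross products: AB x AP = 1042.56, BC x BP = 267.6, CA x CP = 18.63
All same sign? yes

Yes, inside


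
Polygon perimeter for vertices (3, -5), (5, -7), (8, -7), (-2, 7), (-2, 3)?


Sides: (3, -5)->(5, -7): sqrt(8) = 2.828427, (5, -7)->(8, -7): sqrt(9) = 3, (8, -7)->(-2, 7): sqrt(296) = 17.204651, (-2, 7)->(-2, 3): sqrt(16) = 4, (-2, 3)->(3, -5): sqrt(89) = 9.433981
Sum = 36.467059
Perimeter = 36.4671

36.4671


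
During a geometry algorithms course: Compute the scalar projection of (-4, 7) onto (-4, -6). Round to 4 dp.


u.v = -26, |v| = sqrt(52) = 7.2111
Scalar projection = u.v / |v| = -26 / sqrt(52) = -3.6056

-3.6056


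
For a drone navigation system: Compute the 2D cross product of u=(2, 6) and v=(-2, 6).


u x v = u_x*v_y - u_y*v_x = 2*6 - 6*(-2)
= 12 - (-12) = 24

24


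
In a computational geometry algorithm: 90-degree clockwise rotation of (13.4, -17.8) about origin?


90° CW: (x,y) -> (y, -x)
(13.4,-17.8) -> (-17.8, -13.4)

(-17.8, -13.4)


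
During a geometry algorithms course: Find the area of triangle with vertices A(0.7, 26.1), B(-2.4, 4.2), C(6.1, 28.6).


Area = |x_A(y_B-y_C) + x_B(y_C-y_A) + x_C(y_A-y_B)|/2
= |(-17.08) + (-6) + 133.59|/2
= 110.51/2 = 55.255

55.255


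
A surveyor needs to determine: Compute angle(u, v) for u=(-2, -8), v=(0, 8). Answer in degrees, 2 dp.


u.v = -64, |u| = sqrt(68) = 8.2462, |v| = sqrt(64) = 8
cos(theta) = u.v/(|u||v|) = -64/sqrt(4352) = -0.970143
theta = acos(-0.970143) = 165.96 degrees

165.96 degrees


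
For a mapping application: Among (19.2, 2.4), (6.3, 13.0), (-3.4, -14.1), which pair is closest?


d(P0,P1) = 16.6964, d(P0,P2) = 27.9823, d(P1,P2) = 28.7837
Closest: P0 and P1

Closest pair: (19.2, 2.4) and (6.3, 13.0), distance = 16.6964


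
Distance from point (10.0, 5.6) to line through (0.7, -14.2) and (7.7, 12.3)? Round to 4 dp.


|cross product| = 107.85
|line direction| = sqrt(751.25) = 27.4089
Distance = 107.85/sqrt(751.25) = 3.9348

3.9348


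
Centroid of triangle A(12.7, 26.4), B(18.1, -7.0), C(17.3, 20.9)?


Centroid = ((x_A+x_B+x_C)/3, (y_A+y_B+y_C)/3)
= ((12.7+18.1+17.3)/3, (26.4+(-7)+20.9)/3)
= (16.0333, 13.4333)

(16.0333, 13.4333)


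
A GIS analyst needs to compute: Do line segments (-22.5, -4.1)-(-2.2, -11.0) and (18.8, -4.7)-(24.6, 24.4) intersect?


Cross products: d1=1205.31, d2=574.56, d3=272.79, d4=903.54
d1*d2 < 0 and d3*d4 < 0? no

No, they don't intersect


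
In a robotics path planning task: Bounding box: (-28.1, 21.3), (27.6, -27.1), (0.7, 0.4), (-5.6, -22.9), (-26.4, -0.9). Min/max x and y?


x range: [-28.1, 27.6]
y range: [-27.1, 21.3]
Bounding box: (-28.1,-27.1) to (27.6,21.3)

(-28.1,-27.1) to (27.6,21.3)


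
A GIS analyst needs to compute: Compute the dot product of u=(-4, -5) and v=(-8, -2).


u . v = u_x*v_x + u_y*v_y = (-4)*(-8) + (-5)*(-2)
= 32 + 10 = 42

42


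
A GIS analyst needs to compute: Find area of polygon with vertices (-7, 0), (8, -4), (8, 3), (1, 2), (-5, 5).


Shoelace sum: ((-7)*(-4) - 8*0) + (8*3 - 8*(-4)) + (8*2 - 1*3) + (1*5 - (-5)*2) + ((-5)*0 - (-7)*5)
= 147
Area = |147|/2 = 73.5

73.5


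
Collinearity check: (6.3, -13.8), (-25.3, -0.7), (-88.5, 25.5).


Cross product: ((-25.3)-6.3)*(25.5-(-13.8)) - ((-0.7)-(-13.8))*((-88.5)-6.3)
= 0

Yes, collinear


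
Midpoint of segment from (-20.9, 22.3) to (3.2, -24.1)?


M = (((-20.9)+3.2)/2, (22.3+(-24.1))/2)
= (-8.85, -0.9)

(-8.85, -0.9)


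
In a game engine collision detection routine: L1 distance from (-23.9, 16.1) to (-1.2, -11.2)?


|(-23.9)-(-1.2)| + |16.1-(-11.2)| = 22.7 + 27.3 = 50

50


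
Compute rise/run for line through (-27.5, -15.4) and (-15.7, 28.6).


slope = (y2-y1)/(x2-x1) = (28.6-(-15.4))/((-15.7)-(-27.5)) = 44/11.8 = 3.7288

3.7288


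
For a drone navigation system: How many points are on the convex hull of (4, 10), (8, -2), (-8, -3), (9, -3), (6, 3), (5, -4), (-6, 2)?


Convex hull vertices (CCW): (-8, -3), (5, -4), (9, -3), (4, 10), (-6, 2)
Count = 5

5


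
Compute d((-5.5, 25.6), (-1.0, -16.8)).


dx=4.5, dy=-42.4
d^2 = 4.5^2 + (-42.4)^2 = 1818.01
d = sqrt(1818.01) = 42.6381

42.6381
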